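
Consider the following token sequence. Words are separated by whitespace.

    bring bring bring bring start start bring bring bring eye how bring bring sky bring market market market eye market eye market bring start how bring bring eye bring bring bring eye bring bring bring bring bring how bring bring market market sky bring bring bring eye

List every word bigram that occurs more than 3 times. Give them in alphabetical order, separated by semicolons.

bring bring; bring eye

Bigram counts meeting the condition (more than 3 times):
  bring bring: 16
  bring eye: 4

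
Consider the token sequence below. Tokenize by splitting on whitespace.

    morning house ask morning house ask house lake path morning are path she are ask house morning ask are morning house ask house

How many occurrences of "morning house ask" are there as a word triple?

Scanning the 21 overlapping trigram windows for "morning house ask":
  position 1–3: morning house ask
  position 4–6: morning house ask
  position 20–22: morning house ask

3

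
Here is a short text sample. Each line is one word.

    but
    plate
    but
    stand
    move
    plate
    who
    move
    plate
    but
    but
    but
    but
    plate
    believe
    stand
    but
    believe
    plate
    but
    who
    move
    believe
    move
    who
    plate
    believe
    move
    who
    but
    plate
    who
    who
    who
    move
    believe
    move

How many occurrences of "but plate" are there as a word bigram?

3

Scanning the 36 overlapping bigram windows for "but plate":
  position 1–2: but plate
  position 13–14: but plate
  position 30–31: but plate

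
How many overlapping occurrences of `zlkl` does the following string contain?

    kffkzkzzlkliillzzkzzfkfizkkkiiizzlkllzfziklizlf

Sliding a length-4 window over the 47 characters (44 positions):
  position 8–11: zlkl
  position 33–36: zlkl

2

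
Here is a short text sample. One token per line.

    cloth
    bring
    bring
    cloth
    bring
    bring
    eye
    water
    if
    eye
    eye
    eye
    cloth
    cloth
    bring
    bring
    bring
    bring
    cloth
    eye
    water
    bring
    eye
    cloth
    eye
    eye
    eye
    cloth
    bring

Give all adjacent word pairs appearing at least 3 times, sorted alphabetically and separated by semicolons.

bring bring; cloth bring; eye cloth; eye eye

Bigram counts meeting the condition (at least 3 times):
  bring bring: 5
  cloth bring: 4
  eye cloth: 3
  eye eye: 4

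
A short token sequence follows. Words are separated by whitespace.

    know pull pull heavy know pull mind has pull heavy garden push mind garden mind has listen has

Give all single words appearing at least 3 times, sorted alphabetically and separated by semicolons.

has; mind; pull

Unigram counts meeting the condition (at least 3 times):
  has: 3
  mind: 3
  pull: 4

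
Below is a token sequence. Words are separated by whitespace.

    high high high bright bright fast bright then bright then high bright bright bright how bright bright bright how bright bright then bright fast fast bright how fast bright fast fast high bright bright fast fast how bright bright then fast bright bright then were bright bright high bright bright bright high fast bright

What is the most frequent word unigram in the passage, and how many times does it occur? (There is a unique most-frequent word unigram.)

Unigram frequencies (highest first):
  bright: 27
  fast: 10
  high: 7
  then: 5
  how: 4
  were: 1

"bright", 27 times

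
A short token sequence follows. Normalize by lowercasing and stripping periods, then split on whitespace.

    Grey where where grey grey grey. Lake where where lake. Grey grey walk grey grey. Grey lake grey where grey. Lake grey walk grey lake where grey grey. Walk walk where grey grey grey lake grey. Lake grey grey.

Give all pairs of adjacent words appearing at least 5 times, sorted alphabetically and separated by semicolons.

Bigram counts meeting the condition (at least 5 times):
  grey grey: 9
  grey lake: 6
  lake grey: 5

grey grey; grey lake; lake grey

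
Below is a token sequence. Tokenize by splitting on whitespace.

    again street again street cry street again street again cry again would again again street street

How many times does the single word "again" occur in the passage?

7

Scanning the 16 tokens for "again":
  position 1: again
  position 3: again
  position 7: again
  position 9: again
  position 11: again
  position 13: again
  position 14: again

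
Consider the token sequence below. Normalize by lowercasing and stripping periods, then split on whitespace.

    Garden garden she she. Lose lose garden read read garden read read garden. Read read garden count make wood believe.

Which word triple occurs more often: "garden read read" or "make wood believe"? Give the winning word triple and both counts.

"garden read read" (3 vs 1)

"garden read read": 3 occurrences
"make wood believe": 1 occurrence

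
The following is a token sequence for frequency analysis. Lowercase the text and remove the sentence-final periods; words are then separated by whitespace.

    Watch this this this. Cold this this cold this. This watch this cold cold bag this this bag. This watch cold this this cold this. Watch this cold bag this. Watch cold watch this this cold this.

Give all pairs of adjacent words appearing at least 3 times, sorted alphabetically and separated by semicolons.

Bigram counts meeting the condition (at least 3 times):
  bag this: 3
  cold this: 5
  this cold: 6
  this this: 7
  this watch: 4
  watch this: 4

bag this; cold this; this cold; this this; this watch; watch this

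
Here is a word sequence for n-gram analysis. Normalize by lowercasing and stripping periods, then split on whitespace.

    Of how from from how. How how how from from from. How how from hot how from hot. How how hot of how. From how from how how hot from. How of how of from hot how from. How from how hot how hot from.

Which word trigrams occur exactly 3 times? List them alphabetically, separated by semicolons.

from hot how; from how how

Trigram counts meeting the condition (exactly 3 times):
  from hot how: 3
  from how how: 3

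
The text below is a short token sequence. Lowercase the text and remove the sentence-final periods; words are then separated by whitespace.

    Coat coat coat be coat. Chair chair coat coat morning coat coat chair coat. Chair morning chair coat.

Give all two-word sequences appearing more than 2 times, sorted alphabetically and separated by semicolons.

chair coat; coat chair; coat coat

Bigram counts meeting the condition (more than 2 times):
  chair coat: 3
  coat chair: 3
  coat coat: 4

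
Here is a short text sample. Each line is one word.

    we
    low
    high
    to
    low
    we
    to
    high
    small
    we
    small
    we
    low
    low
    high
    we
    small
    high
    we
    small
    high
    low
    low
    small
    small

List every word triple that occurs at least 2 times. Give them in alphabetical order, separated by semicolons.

Trigram counts meeting the condition (at least 2 times):
  high we small: 2
  we small high: 2

high we small; we small high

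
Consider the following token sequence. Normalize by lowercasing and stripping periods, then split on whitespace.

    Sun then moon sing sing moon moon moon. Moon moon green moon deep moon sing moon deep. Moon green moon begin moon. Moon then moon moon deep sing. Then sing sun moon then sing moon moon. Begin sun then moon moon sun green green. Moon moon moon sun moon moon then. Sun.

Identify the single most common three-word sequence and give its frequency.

Trigram frequencies (highest first):
  moon moon moon: 4
  sun then moon: 2
  sing moon moon: 2
  moon green moon: 2
  moon deep moon: 2
  moon moon then: 2
  … (34 more, each ≤ 2)

"moon moon moon", 4 times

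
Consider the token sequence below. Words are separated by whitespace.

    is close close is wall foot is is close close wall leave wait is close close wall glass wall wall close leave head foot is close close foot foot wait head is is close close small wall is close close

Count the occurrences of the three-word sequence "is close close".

6

Scanning the 38 overlapping trigram windows for "is close close":
  position 1–3: is close close
  position 8–10: is close close
  position 14–16: is close close
  position 25–27: is close close
  position 33–35: is close close
  position 38–40: is close close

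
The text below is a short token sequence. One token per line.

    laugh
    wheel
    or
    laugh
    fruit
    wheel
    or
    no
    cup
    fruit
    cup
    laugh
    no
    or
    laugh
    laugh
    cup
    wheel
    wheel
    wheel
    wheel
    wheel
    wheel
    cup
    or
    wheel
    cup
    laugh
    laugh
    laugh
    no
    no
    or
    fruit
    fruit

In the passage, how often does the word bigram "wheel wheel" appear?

Scanning the 34 overlapping bigram windows for "wheel wheel":
  position 18–19: wheel wheel
  position 19–20: wheel wheel
  position 20–21: wheel wheel
  position 21–22: wheel wheel
  position 22–23: wheel wheel

5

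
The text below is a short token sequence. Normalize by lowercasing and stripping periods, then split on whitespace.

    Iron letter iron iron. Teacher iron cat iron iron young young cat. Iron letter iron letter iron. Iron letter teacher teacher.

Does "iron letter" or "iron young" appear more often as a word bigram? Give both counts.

"iron letter" (4 vs 1)

"iron letter": 4 occurrences
"iron young": 1 occurrence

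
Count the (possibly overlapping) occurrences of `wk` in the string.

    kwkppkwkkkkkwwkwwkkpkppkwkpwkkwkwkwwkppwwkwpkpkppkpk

Sliding a length-2 window over the 52 characters (51 positions):
  position 2–3: wk
  position 7–8: wk
  position 14–15: wk
  position 17–18: wk
  position 25–26: wk
  position 28–29: wk
  position 31–32: wk
  position 33–34: wk
  position 36–37: wk
  position 41–42: wk

10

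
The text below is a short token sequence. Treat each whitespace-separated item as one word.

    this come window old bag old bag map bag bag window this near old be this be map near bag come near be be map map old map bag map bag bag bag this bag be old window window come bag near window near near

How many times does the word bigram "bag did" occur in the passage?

Scanning the 44 overlapping bigram windows for "bag did":
  (none found)

0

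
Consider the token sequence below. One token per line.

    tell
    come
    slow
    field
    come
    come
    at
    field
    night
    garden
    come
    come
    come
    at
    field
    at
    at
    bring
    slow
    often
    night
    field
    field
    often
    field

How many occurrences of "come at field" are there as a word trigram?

Scanning the 23 overlapping trigram windows for "come at field":
  position 6–8: come at field
  position 13–15: come at field

2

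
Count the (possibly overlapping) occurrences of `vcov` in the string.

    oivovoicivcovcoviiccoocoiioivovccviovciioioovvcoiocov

2

Sliding a length-4 window over the 53 characters (50 positions):
  position 10–13: vcov
  position 13–16: vcov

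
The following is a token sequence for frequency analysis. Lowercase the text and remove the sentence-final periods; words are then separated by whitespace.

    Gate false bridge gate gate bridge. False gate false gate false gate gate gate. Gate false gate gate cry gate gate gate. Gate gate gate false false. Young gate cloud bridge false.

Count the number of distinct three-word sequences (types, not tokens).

32 tokens → 30 trigram windows in total.
Repeated trigrams (each contributes count−1 duplicates):
  gate gate gate: 6
  gate false gate: 3
  false gate false: 2
  false gate gate: 2
  gate gate false: 2
10 duplicate windows → 30 − 10 = 20 distinct.

20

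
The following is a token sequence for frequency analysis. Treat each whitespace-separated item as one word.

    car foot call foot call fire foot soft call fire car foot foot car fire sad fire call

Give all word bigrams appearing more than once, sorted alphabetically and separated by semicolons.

call fire; car foot; foot call

Bigram counts meeting the condition (more than once):
  call fire: 2
  car foot: 2
  foot call: 2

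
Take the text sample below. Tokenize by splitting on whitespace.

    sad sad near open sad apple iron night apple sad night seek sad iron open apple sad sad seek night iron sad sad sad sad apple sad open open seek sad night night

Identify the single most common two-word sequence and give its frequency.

"sad sad", 5 times

Bigram frequencies (highest first):
  sad sad: 5
  apple sad: 3
  sad apple: 2
  sad night: 2
  seek sad: 2
  sad near: 1
  … (17 more, each ≤ 1)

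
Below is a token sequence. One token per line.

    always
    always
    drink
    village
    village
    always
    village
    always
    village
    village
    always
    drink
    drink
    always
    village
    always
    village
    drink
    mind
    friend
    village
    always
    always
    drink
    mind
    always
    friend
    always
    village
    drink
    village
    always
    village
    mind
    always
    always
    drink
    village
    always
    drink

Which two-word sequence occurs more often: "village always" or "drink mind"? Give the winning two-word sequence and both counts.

"village always": 7 occurrences
"drink mind": 2 occurrences

"village always" (7 vs 2)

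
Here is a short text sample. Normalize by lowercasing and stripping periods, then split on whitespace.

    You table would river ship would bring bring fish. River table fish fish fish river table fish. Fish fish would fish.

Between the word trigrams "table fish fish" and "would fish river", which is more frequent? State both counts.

"table fish fish": 2 occurrences
"would fish river": 0 occurrences

"table fish fish" (2 vs 0)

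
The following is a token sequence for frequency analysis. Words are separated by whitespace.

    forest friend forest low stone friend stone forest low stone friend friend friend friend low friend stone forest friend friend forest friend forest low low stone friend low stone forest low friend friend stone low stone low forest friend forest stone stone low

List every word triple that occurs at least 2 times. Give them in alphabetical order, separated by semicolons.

forest friend forest; forest low stone; friend forest low; friend friend friend; friend stone forest; low stone friend; stone forest low

Trigram counts meeting the condition (at least 2 times):
  forest friend forest: 3
  forest low stone: 2
  friend forest low: 2
  friend friend friend: 2
  friend stone forest: 2
  low stone friend: 3
  stone forest low: 2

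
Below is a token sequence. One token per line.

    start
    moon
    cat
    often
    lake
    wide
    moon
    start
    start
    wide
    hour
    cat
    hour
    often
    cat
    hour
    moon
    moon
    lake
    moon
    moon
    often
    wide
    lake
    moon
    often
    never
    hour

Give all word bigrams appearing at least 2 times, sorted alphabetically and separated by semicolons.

Bigram counts meeting the condition (at least 2 times):
  cat hour: 2
  lake moon: 2
  moon moon: 2
  moon often: 2

cat hour; lake moon; moon moon; moon often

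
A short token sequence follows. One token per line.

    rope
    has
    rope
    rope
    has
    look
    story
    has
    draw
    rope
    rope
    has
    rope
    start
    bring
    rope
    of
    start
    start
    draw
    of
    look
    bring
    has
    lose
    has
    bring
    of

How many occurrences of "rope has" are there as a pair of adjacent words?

Scanning the 27 overlapping bigram windows for "rope has":
  position 1–2: rope has
  position 4–5: rope has
  position 11–12: rope has

3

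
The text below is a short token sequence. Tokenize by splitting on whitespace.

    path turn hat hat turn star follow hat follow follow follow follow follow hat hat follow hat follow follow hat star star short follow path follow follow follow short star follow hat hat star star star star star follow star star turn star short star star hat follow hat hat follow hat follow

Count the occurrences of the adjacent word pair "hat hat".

4

Scanning the 52 overlapping bigram windows for "hat hat":
  position 3–4: hat hat
  position 14–15: hat hat
  position 32–33: hat hat
  position 49–50: hat hat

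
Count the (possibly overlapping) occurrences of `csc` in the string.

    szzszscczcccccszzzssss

Sliding a length-3 window over the 22 characters (20 positions):
  (no match at any position)

0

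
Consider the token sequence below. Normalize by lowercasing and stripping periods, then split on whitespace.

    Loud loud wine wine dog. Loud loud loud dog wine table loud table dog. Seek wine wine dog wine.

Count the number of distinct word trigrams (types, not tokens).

19 tokens → 17 trigram windows in total.
Repeated trigrams (each contributes count−1 duplicates):
  wine wine dog: 2
1 duplicate windows → 17 − 1 = 16 distinct.

16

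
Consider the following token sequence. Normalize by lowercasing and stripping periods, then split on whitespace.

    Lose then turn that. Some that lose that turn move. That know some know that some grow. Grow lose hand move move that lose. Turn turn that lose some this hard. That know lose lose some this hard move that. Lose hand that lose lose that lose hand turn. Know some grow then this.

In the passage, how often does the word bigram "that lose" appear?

6

Scanning the 53 overlapping bigram windows for "that lose":
  position 6–7: that lose
  position 23–24: that lose
  position 27–28: that lose
  position 40–41: that lose
  position 43–44: that lose
  position 46–47: that lose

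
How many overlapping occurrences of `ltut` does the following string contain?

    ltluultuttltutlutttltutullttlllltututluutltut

Sliding a length-4 window over the 45 characters (42 positions):
  position 6–9: ltut
  position 11–14: ltut
  position 20–23: ltut
  position 32–35: ltut
  position 42–45: ltut

5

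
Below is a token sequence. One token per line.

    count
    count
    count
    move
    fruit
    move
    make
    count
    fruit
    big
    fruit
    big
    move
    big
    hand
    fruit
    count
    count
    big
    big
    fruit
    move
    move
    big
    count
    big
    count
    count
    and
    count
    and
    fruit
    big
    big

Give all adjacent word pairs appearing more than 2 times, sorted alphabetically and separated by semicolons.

count count; fruit big

Bigram counts meeting the condition (more than 2 times):
  count count: 4
  fruit big: 3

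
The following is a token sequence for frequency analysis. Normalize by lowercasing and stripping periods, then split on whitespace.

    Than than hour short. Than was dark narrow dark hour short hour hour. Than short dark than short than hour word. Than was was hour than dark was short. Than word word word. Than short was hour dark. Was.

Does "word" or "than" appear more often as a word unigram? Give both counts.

"word": 4 occurrences
"than": 10 occurrences

"than" (10 vs 4)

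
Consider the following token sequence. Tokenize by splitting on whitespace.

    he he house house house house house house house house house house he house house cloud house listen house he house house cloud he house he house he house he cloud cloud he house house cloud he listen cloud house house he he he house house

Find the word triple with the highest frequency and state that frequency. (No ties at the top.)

Trigram frequencies (highest first):
  house house house: 8
  he house house: 5
  house he house: 4
  house house cloud: 3
  he house he: 3
  he he house: 2
  … (16 more, each ≤ 2)

"house house house", 8 times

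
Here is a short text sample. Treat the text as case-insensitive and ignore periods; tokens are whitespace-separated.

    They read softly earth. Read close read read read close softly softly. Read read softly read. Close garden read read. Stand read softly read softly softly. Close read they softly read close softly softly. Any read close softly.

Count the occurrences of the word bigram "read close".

5

Scanning the 37 overlapping bigram windows for "read close":
  position 5–6: read close
  position 9–10: read close
  position 16–17: read close
  position 31–32: read close
  position 36–37: read close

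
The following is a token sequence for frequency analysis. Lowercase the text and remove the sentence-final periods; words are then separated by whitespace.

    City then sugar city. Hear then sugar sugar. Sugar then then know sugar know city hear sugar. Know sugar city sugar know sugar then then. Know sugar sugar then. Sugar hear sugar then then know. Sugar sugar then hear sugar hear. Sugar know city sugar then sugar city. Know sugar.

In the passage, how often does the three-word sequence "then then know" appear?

Scanning the 48 overlapping trigram windows for "then then know":
  position 10–12: then then know
  position 24–26: then then know
  position 33–35: then then know

3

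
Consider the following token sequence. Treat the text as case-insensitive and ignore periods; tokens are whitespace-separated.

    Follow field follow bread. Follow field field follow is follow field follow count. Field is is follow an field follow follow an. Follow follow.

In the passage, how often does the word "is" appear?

3

Scanning the 24 tokens for "is":
  position 9: is
  position 15: is
  position 16: is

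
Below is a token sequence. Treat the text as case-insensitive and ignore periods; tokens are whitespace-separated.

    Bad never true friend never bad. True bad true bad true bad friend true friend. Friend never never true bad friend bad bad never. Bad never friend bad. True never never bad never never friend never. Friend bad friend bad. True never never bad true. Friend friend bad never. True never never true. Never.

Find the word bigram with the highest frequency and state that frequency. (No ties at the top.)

Bigram frequencies (highest first):
  bad true: 6
  bad never: 5
  never never: 5
  friend bad: 5
  never true: 4
  never bad: 4
  … (9 more, each ≤ 4)

"bad true", 6 times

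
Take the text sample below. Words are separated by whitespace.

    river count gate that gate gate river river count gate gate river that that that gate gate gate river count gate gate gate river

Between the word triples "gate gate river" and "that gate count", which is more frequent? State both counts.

"gate gate river": 4 occurrences
"that gate count": 0 occurrences

"gate gate river" (4 vs 0)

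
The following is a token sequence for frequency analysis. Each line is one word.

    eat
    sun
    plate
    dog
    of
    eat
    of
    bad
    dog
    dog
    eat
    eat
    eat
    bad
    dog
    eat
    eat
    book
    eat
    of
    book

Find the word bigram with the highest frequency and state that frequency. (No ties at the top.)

Bigram frequencies (highest first):
  eat eat: 3
  eat of: 2
  bad dog: 2
  dog eat: 2
  eat sun: 1
  sun plate: 1
  … (9 more, each ≤ 1)

"eat eat", 3 times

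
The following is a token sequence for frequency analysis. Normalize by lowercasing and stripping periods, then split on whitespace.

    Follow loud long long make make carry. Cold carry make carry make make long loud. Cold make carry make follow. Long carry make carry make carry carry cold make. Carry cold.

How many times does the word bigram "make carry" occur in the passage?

Scanning the 30 overlapping bigram windows for "make carry":
  position 6–7: make carry
  position 10–11: make carry
  position 17–18: make carry
  position 23–24: make carry
  position 25–26: make carry
  position 29–30: make carry

6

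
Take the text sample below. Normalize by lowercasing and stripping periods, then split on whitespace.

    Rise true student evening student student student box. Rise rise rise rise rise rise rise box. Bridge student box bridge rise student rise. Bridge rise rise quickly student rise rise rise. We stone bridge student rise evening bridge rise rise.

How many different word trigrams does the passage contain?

32

40 tokens → 38 trigram windows in total.
Repeated trigrams (each contributes count−1 duplicates):
  rise rise rise: 6
  bridge rise rise: 2
6 duplicate windows → 38 − 6 = 32 distinct.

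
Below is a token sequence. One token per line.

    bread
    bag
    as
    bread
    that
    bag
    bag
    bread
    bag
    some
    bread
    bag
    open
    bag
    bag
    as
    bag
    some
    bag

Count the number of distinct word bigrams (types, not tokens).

13

19 tokens → 18 bigram windows in total.
Repeated bigrams (each contributes count−1 duplicates):
  bread bag: 3
  bag as: 2
  bag bag: 2
  bag some: 2
5 duplicate windows → 18 − 5 = 13 distinct.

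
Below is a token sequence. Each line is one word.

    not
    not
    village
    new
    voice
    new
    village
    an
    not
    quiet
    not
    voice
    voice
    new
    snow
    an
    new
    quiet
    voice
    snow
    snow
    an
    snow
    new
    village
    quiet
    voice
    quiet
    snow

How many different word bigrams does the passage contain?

29 tokens → 28 bigram windows in total.
Repeated bigrams (each contributes count−1 duplicates):
  new village: 2
  quiet voice: 2
  snow an: 2
  voice new: 2
4 duplicate windows → 28 − 4 = 24 distinct.

24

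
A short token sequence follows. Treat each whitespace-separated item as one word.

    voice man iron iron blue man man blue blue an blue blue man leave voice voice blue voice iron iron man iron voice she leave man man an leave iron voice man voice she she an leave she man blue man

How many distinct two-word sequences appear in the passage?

41 tokens → 40 bigram windows in total.
Repeated bigrams (each contributes count−1 duplicates):
  blue man: 3
  an leave: 2
  blue blue: 2
  iron iron: 2
  iron voice: 2
  man blue: 2
  man iron: 2
  man man: 2
  … (2 more repeated)
11 duplicate windows → 40 − 11 = 29 distinct.

29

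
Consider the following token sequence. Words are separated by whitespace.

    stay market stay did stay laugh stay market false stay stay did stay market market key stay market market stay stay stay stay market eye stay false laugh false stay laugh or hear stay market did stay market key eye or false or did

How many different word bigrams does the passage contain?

26

44 tokens → 43 bigram windows in total.
Repeated bigrams (each contributes count−1 duplicates):
  stay market: 7
  stay stay: 4
  did stay: 3
  false stay: 2
  market key: 2
  market market: 2
  market stay: 2
  stay did: 2
  … (1 more repeated)
17 duplicate windows → 43 − 17 = 26 distinct.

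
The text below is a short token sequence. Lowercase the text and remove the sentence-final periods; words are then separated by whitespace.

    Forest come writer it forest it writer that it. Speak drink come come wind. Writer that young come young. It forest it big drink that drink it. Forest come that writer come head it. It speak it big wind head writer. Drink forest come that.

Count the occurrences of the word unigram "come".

Scanning the 45 tokens for "come":
  position 2: come
  position 12: come
  position 13: come
  position 18: come
  position 29: come
  position 32: come
  position 44: come

7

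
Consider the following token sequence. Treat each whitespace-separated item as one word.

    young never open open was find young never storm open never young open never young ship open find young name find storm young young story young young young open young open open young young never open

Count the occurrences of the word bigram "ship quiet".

Scanning the 35 overlapping bigram windows for "ship quiet":
  (none found)

0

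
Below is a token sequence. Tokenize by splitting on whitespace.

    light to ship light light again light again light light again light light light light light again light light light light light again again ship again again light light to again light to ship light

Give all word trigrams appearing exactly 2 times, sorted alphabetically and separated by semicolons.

Trigram counts meeting the condition (exactly 2 times):
  light to ship: 2
  to ship light: 2

light to ship; to ship light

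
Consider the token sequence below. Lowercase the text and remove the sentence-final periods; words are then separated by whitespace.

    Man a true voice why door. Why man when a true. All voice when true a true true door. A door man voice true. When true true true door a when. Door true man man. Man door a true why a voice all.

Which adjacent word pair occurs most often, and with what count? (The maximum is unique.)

Bigram frequencies (highest first):
  a true: 4
  true true: 3
  door a: 3
  when true: 2
  true door: 2
  man man: 2
  … (26 more, each ≤ 1)

"a true", 4 times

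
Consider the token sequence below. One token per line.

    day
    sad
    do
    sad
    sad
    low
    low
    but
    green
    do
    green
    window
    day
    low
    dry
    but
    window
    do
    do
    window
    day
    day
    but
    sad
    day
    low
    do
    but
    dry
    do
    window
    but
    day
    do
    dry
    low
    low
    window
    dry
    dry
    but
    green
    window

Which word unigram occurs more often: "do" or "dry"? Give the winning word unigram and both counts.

"do": 7 occurrences
"dry": 5 occurrences

"do" (7 vs 5)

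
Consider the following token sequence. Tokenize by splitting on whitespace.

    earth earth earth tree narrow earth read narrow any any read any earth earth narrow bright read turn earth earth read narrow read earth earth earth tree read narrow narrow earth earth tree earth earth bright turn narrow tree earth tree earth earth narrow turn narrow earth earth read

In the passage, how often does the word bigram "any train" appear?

Scanning the 48 overlapping bigram windows for "any train":
  (none found)

0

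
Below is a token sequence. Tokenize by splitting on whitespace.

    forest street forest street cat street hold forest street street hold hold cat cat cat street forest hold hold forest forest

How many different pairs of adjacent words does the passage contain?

12

21 tokens → 20 bigram windows in total.
Repeated bigrams (each contributes count−1 duplicates):
  forest street: 3
  cat cat: 2
  cat street: 2
  hold forest: 2
  hold hold: 2
  street forest: 2
  street hold: 2
8 duplicate windows → 20 − 8 = 12 distinct.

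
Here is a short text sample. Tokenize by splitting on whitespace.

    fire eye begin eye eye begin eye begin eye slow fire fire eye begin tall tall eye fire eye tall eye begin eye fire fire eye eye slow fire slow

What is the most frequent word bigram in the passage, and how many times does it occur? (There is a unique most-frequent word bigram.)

"eye begin", 5 times

Bigram frequencies (highest first):
  eye begin: 5
  fire eye: 4
  begin eye: 4
  eye eye: 2
  eye slow: 2
  slow fire: 2
  … (7 more, each ≤ 2)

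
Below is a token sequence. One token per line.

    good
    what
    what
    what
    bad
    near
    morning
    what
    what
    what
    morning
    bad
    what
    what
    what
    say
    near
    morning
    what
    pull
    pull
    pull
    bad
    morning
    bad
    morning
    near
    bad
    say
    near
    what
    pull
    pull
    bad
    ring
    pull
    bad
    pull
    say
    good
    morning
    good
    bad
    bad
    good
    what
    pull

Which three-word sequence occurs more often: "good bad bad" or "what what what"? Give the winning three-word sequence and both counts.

"what what what" (3 vs 1)

"good bad bad": 1 occurrence
"what what what": 3 occurrences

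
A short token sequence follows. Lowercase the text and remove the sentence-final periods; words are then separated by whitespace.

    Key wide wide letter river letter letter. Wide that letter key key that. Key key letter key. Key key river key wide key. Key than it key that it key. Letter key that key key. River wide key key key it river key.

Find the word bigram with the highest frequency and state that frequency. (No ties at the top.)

"key key", 8 times

Bigram frequencies (highest first):
  key key: 8
  letter key: 3
  key that: 3
  key wide: 2
  that key: 2
  key letter: 2
  … (18 more, each ≤ 2)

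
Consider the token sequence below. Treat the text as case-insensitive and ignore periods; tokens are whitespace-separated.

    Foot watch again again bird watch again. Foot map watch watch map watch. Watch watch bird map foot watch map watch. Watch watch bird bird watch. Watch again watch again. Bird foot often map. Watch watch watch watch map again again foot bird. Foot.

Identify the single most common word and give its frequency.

Unigram frequencies (highest first):
  watch: 18
  again: 7
  foot: 6
  bird: 6
  map: 6
  often: 1

"watch", 18 times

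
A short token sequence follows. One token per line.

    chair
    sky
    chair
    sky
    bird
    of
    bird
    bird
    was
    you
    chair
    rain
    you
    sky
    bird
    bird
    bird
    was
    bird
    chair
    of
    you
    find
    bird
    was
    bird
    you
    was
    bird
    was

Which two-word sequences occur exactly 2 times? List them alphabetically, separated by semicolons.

Bigram counts meeting the condition (exactly 2 times):
  chair sky: 2
  sky bird: 2

chair sky; sky bird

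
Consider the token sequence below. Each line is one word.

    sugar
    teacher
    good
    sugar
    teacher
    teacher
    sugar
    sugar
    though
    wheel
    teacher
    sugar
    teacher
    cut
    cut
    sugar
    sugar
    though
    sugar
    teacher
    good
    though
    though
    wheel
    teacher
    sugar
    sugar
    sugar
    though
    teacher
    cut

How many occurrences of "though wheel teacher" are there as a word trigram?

2

Scanning the 29 overlapping trigram windows for "though wheel teacher":
  position 9–11: though wheel teacher
  position 23–25: though wheel teacher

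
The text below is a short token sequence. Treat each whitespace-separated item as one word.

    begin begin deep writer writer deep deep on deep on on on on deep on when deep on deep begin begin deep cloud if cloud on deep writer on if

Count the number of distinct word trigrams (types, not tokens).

30 tokens → 28 trigram windows in total.
Repeated trigrams (each contributes count−1 duplicates):
  begin begin deep: 2
  deep on deep: 2
  on deep on: 2
  on on on: 2
4 duplicate windows → 28 − 4 = 24 distinct.

24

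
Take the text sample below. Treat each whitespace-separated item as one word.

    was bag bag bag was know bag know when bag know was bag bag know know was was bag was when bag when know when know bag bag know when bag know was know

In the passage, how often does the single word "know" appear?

10

Scanning the 34 tokens for "know":
  position 6: know
  position 8: know
  position 11: know
  position 15: know
  position 16: know
  position 24: know
  position 26: know
  position 29: know
  position 32: know
  position 34: know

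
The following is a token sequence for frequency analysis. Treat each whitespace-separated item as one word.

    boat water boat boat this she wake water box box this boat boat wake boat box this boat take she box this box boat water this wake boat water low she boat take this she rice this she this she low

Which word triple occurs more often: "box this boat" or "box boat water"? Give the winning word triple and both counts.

"box this boat" (2 vs 1)

"box this boat": 2 occurrences
"box boat water": 1 occurrence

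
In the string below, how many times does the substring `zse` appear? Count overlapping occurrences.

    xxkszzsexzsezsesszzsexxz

4

Sliding a length-3 window over the 24 characters (22 positions):
  position 6–8: zse
  position 10–12: zse
  position 13–15: zse
  position 19–21: zse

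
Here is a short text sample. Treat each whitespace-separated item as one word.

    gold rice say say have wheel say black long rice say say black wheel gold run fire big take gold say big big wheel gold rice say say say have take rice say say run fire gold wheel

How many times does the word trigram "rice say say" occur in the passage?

4

Scanning the 36 overlapping trigram windows for "rice say say":
  position 2–4: rice say say
  position 10–12: rice say say
  position 26–28: rice say say
  position 32–34: rice say say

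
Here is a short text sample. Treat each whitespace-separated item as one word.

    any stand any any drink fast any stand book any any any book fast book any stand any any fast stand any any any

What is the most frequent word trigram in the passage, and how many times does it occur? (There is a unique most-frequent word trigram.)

Trigram frequencies (highest first):
  stand any any: 3
  any stand any: 2
  any any any: 2
  any any drink: 1
  any drink fast: 1
  drink fast any: 1
  … (12 more, each ≤ 1)

"stand any any", 3 times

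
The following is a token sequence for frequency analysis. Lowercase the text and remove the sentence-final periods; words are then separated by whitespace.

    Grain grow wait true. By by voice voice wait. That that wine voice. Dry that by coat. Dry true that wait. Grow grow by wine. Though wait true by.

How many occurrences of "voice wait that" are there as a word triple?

1

Scanning the 27 overlapping trigram windows for "voice wait that":
  position 8–10: voice wait that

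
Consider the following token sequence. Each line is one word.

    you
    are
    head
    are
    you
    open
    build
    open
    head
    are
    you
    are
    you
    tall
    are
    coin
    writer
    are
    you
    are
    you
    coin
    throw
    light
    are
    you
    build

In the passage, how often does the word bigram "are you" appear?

6

Scanning the 26 overlapping bigram windows for "are you":
  position 4–5: are you
  position 10–11: are you
  position 12–13: are you
  position 18–19: are you
  position 20–21: are you
  position 25–26: are you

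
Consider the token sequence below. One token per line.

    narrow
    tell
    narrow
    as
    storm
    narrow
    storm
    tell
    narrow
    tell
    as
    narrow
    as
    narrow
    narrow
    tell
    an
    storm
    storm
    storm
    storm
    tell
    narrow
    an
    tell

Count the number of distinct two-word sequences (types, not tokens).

25 tokens → 24 bigram windows in total.
Repeated bigrams (each contributes count−1 duplicates):
  narrow tell: 3
  storm storm: 3
  tell narrow: 3
  as narrow: 2
  narrow as: 2
  storm tell: 2
9 duplicate windows → 24 − 9 = 15 distinct.

15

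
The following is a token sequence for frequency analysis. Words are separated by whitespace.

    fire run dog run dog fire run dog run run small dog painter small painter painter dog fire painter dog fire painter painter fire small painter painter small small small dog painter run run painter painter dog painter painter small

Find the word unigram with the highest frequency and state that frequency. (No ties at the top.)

"painter", 13 times

Unigram frequencies (highest first):
  painter: 13
  dog: 8
  run: 7
  small: 7
  fire: 5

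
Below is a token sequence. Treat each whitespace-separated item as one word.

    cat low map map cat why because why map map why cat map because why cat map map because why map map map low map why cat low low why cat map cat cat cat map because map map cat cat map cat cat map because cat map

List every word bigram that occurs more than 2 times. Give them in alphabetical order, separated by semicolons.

Bigram counts meeting the condition (more than 2 times):
  because why: 3
  cat cat: 4
  cat map: 7
  map because: 4
  map cat: 4
  map map: 6
  why cat: 4

because why; cat cat; cat map; map because; map cat; map map; why cat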